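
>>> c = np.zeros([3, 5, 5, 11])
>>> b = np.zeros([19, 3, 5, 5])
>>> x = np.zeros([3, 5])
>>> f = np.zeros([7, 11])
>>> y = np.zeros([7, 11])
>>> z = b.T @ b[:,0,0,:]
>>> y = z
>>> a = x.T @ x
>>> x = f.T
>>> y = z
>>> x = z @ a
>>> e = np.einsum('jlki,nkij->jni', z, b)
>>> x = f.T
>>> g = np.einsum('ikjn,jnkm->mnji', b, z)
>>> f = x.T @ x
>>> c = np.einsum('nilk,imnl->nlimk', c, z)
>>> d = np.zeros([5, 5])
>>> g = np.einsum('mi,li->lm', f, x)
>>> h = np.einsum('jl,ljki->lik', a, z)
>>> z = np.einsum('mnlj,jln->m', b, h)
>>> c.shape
(3, 5, 5, 5, 11)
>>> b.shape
(19, 3, 5, 5)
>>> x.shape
(11, 7)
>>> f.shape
(7, 7)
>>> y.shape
(5, 5, 3, 5)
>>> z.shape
(19,)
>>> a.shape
(5, 5)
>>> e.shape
(5, 19, 5)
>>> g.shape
(11, 7)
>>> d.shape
(5, 5)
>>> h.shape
(5, 5, 3)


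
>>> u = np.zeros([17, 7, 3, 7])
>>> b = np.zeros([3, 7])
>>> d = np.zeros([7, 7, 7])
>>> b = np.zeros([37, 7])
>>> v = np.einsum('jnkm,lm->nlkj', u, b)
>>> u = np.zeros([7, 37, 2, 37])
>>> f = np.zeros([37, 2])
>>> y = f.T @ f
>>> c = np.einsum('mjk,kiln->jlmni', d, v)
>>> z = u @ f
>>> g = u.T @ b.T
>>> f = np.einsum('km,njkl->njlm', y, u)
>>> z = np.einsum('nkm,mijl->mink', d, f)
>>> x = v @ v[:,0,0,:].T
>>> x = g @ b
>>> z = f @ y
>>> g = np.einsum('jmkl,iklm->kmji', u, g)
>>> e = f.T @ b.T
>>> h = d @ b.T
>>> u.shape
(7, 37, 2, 37)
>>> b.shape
(37, 7)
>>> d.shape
(7, 7, 7)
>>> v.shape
(7, 37, 3, 17)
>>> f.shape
(7, 37, 37, 2)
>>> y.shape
(2, 2)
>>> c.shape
(7, 3, 7, 17, 37)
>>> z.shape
(7, 37, 37, 2)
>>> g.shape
(2, 37, 7, 37)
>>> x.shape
(37, 2, 37, 7)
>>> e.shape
(2, 37, 37, 37)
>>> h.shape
(7, 7, 37)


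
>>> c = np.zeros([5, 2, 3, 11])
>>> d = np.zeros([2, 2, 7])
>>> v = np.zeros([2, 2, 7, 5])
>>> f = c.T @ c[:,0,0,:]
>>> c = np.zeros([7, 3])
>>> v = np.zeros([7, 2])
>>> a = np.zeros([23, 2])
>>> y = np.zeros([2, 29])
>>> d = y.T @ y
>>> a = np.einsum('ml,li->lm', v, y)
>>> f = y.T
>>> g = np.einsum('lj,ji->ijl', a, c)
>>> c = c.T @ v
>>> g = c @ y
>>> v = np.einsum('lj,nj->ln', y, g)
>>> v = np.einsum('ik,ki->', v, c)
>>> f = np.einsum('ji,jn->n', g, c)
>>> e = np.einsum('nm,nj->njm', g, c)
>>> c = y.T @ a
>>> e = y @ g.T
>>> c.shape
(29, 7)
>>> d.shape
(29, 29)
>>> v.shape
()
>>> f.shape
(2,)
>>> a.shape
(2, 7)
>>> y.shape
(2, 29)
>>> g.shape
(3, 29)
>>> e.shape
(2, 3)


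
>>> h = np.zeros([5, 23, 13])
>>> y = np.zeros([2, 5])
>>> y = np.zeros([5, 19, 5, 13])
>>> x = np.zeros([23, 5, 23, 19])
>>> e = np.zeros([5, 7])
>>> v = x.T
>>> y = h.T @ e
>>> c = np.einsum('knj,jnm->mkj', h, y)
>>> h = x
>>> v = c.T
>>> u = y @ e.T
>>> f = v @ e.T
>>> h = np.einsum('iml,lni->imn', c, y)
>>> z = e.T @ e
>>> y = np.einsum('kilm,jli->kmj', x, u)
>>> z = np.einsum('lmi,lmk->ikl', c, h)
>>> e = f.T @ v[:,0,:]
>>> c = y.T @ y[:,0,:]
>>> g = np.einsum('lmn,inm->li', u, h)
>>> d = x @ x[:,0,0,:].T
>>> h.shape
(7, 5, 23)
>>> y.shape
(23, 19, 13)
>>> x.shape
(23, 5, 23, 19)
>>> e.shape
(5, 5, 7)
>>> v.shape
(13, 5, 7)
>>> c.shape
(13, 19, 13)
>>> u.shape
(13, 23, 5)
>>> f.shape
(13, 5, 5)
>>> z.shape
(13, 23, 7)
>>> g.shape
(13, 7)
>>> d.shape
(23, 5, 23, 23)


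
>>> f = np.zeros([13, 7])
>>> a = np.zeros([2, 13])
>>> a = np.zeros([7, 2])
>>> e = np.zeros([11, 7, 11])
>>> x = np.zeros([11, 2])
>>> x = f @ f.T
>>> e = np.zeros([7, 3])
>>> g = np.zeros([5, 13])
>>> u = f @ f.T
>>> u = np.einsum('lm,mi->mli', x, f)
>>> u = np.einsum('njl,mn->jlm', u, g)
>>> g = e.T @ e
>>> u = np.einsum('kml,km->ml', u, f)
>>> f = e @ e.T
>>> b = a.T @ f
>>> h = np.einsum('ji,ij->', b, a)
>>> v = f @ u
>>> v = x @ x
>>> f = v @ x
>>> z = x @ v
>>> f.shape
(13, 13)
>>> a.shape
(7, 2)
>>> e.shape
(7, 3)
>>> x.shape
(13, 13)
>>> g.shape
(3, 3)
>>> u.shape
(7, 5)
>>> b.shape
(2, 7)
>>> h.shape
()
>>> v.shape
(13, 13)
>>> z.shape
(13, 13)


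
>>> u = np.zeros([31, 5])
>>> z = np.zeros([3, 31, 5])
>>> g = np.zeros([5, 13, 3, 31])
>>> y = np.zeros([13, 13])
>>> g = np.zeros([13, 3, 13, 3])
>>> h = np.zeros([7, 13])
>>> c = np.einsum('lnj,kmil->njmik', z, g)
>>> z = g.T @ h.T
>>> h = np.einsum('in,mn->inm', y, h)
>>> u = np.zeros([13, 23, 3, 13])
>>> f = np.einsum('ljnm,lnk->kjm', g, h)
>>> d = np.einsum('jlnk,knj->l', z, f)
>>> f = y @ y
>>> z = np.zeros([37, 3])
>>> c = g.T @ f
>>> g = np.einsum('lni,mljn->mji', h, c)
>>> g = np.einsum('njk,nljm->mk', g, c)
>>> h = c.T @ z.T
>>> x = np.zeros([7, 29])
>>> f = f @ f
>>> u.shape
(13, 23, 3, 13)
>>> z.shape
(37, 3)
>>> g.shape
(13, 7)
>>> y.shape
(13, 13)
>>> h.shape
(13, 3, 13, 37)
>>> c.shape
(3, 13, 3, 13)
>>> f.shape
(13, 13)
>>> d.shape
(13,)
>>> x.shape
(7, 29)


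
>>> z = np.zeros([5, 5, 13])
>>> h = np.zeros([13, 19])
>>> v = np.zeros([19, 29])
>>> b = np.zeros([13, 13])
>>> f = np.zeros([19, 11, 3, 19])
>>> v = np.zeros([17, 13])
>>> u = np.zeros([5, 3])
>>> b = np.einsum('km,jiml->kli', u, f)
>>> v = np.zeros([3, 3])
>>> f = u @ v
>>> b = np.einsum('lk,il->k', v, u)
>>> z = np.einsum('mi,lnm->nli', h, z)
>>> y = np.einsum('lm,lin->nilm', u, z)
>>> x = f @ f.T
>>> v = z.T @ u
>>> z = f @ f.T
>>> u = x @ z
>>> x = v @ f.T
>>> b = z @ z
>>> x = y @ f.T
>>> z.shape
(5, 5)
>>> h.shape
(13, 19)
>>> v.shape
(19, 5, 3)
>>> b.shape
(5, 5)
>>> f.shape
(5, 3)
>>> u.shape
(5, 5)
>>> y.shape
(19, 5, 5, 3)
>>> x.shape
(19, 5, 5, 5)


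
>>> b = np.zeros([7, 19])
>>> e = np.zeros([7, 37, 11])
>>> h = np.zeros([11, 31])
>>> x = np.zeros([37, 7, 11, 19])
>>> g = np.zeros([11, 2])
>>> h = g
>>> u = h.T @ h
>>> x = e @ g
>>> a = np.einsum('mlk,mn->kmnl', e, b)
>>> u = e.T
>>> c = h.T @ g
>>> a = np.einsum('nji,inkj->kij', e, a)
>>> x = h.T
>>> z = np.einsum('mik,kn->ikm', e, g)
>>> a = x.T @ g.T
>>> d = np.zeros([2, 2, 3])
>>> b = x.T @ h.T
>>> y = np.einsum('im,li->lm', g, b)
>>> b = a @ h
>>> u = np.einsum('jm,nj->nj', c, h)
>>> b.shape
(11, 2)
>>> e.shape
(7, 37, 11)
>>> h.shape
(11, 2)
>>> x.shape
(2, 11)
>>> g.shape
(11, 2)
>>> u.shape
(11, 2)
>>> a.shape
(11, 11)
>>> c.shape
(2, 2)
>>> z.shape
(37, 11, 7)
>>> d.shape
(2, 2, 3)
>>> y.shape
(11, 2)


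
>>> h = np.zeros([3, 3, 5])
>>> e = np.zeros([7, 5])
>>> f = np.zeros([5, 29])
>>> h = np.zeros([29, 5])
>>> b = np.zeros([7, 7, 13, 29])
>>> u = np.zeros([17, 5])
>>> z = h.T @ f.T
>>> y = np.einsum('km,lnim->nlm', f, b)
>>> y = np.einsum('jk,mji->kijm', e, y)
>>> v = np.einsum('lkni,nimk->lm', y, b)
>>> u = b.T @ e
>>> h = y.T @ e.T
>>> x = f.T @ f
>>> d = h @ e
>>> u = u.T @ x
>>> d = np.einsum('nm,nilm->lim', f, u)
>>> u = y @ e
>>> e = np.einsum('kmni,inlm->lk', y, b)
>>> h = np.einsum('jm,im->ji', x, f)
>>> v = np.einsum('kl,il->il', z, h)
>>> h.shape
(29, 5)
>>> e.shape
(13, 5)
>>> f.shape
(5, 29)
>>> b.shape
(7, 7, 13, 29)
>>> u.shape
(5, 29, 7, 5)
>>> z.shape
(5, 5)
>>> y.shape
(5, 29, 7, 7)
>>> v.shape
(29, 5)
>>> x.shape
(29, 29)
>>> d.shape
(13, 7, 29)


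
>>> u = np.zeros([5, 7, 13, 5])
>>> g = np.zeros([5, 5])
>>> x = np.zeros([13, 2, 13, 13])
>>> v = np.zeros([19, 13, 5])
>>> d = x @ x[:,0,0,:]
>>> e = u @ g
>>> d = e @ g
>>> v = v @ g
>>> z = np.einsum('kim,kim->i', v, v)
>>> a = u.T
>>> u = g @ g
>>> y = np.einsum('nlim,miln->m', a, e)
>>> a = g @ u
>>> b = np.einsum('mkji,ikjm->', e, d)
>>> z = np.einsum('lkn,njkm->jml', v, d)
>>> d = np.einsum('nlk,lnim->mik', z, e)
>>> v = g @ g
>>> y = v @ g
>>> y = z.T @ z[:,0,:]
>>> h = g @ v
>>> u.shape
(5, 5)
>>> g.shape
(5, 5)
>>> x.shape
(13, 2, 13, 13)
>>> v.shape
(5, 5)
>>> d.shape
(5, 13, 19)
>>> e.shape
(5, 7, 13, 5)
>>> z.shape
(7, 5, 19)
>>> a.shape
(5, 5)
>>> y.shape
(19, 5, 19)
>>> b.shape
()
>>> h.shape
(5, 5)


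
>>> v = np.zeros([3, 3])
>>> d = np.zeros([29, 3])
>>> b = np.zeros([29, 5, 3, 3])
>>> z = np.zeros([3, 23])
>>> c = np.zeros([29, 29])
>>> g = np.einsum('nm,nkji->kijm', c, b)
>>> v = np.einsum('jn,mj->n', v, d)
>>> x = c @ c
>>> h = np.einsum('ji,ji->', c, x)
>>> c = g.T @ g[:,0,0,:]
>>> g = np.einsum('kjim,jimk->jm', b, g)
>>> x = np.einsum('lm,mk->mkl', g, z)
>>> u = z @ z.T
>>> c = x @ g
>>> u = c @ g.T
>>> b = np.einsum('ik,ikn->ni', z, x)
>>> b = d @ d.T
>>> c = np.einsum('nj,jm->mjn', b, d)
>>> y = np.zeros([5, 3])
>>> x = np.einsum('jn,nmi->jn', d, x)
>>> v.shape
(3,)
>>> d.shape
(29, 3)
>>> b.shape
(29, 29)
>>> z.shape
(3, 23)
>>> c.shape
(3, 29, 29)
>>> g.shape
(5, 3)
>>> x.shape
(29, 3)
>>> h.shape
()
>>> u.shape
(3, 23, 5)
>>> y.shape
(5, 3)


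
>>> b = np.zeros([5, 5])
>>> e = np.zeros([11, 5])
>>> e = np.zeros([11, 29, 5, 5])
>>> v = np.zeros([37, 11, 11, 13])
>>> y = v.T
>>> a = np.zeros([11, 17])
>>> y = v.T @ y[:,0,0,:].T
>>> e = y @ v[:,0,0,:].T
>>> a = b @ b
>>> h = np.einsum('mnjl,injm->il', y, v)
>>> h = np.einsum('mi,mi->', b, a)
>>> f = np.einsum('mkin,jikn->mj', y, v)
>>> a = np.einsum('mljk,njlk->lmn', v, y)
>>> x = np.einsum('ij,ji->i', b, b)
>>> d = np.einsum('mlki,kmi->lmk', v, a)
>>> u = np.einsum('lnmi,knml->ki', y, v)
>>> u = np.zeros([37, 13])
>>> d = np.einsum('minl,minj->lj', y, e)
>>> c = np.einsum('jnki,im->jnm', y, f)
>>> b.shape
(5, 5)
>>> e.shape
(13, 11, 11, 37)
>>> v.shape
(37, 11, 11, 13)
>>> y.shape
(13, 11, 11, 13)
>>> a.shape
(11, 37, 13)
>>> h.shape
()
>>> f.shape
(13, 37)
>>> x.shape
(5,)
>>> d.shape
(13, 37)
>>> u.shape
(37, 13)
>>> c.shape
(13, 11, 37)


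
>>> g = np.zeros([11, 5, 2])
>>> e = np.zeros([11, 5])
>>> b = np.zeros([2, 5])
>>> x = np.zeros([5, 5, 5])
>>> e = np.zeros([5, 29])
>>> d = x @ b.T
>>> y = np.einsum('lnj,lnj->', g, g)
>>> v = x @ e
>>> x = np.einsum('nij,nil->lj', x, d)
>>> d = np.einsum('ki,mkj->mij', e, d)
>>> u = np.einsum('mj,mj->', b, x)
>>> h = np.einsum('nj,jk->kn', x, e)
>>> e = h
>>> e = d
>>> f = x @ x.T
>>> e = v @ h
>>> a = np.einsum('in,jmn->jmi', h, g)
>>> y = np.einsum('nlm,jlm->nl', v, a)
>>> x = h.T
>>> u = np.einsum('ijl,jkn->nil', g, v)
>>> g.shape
(11, 5, 2)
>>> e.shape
(5, 5, 2)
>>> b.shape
(2, 5)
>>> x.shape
(2, 29)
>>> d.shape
(5, 29, 2)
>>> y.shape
(5, 5)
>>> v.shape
(5, 5, 29)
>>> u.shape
(29, 11, 2)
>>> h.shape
(29, 2)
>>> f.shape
(2, 2)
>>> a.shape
(11, 5, 29)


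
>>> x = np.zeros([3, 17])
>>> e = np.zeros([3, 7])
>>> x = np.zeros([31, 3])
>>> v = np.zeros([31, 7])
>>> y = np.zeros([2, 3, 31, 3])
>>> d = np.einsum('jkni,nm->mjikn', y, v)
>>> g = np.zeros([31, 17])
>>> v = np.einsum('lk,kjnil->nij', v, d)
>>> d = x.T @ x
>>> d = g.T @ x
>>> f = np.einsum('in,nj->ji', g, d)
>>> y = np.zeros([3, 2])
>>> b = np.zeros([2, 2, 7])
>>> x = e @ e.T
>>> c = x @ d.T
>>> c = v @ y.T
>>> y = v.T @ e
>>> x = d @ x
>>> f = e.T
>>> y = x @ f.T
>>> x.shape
(17, 3)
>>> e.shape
(3, 7)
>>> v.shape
(3, 3, 2)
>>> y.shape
(17, 7)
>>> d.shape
(17, 3)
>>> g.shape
(31, 17)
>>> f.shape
(7, 3)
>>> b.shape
(2, 2, 7)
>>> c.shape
(3, 3, 3)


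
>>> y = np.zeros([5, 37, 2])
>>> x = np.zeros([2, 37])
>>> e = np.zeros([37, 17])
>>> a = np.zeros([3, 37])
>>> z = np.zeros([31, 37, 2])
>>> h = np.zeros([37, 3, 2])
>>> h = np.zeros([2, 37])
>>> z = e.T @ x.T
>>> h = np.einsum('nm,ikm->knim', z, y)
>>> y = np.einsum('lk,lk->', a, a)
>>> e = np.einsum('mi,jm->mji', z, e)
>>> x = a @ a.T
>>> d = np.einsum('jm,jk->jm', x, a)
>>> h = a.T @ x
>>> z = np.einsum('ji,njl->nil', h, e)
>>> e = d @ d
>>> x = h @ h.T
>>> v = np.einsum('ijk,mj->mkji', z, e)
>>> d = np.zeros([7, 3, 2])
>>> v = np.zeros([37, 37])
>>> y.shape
()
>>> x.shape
(37, 37)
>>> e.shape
(3, 3)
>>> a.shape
(3, 37)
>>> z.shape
(17, 3, 2)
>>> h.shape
(37, 3)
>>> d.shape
(7, 3, 2)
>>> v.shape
(37, 37)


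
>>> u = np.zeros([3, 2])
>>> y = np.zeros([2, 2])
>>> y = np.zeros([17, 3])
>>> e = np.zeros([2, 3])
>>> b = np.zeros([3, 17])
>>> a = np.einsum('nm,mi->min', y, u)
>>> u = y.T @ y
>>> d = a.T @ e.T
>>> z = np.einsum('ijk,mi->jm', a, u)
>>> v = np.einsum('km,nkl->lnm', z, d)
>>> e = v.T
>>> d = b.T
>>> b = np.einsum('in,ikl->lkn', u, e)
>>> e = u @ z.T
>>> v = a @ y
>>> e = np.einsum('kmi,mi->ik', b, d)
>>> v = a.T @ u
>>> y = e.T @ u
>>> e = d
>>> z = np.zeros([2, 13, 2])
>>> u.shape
(3, 3)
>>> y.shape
(2, 3)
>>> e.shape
(17, 3)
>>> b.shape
(2, 17, 3)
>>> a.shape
(3, 2, 17)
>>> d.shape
(17, 3)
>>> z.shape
(2, 13, 2)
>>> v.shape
(17, 2, 3)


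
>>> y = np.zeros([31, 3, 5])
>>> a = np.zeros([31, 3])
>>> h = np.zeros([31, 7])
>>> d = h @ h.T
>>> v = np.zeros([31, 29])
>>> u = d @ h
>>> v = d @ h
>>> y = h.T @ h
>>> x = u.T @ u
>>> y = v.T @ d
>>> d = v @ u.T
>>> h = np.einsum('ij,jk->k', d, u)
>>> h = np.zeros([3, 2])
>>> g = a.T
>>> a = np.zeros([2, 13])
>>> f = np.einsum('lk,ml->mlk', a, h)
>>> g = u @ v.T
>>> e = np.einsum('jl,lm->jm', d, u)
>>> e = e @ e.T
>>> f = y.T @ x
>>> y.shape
(7, 31)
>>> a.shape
(2, 13)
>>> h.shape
(3, 2)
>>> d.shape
(31, 31)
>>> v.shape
(31, 7)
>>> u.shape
(31, 7)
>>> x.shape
(7, 7)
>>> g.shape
(31, 31)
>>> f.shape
(31, 7)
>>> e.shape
(31, 31)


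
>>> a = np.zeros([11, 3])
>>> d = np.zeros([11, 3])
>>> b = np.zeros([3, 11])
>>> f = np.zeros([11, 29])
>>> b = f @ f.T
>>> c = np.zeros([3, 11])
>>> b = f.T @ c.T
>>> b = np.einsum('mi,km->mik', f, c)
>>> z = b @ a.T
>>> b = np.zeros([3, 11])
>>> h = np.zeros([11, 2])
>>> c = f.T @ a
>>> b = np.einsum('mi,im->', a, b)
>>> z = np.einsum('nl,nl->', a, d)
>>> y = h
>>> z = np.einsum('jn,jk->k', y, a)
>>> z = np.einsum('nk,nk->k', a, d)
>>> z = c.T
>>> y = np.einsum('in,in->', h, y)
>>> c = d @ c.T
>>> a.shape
(11, 3)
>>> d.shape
(11, 3)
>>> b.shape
()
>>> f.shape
(11, 29)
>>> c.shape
(11, 29)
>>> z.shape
(3, 29)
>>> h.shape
(11, 2)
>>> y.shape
()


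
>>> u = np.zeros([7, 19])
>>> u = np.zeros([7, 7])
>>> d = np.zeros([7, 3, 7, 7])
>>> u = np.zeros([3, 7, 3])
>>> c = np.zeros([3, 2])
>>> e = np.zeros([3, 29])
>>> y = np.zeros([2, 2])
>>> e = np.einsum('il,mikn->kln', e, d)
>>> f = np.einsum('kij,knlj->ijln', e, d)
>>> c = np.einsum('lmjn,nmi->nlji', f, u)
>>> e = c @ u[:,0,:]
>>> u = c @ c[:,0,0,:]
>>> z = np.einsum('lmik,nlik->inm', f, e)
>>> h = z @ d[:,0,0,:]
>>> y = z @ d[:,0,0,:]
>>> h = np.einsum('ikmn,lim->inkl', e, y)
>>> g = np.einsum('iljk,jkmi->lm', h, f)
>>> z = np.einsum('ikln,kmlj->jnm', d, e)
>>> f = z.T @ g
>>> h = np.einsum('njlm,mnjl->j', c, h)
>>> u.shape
(3, 29, 7, 3)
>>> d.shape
(7, 3, 7, 7)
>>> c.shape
(3, 29, 7, 3)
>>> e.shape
(3, 29, 7, 3)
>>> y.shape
(7, 3, 7)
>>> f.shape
(29, 7, 7)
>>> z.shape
(3, 7, 29)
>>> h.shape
(29,)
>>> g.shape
(3, 7)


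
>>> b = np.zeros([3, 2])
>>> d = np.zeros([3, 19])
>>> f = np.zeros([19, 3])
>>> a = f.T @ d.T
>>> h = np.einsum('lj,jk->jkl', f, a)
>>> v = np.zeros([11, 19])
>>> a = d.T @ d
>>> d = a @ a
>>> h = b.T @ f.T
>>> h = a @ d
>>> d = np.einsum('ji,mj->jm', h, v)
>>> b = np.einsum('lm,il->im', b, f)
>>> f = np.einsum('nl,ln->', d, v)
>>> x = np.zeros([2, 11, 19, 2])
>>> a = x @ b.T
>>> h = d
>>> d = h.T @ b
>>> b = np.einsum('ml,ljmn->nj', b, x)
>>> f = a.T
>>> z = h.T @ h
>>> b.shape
(2, 11)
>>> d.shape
(11, 2)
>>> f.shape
(19, 19, 11, 2)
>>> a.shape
(2, 11, 19, 19)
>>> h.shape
(19, 11)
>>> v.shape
(11, 19)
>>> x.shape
(2, 11, 19, 2)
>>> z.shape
(11, 11)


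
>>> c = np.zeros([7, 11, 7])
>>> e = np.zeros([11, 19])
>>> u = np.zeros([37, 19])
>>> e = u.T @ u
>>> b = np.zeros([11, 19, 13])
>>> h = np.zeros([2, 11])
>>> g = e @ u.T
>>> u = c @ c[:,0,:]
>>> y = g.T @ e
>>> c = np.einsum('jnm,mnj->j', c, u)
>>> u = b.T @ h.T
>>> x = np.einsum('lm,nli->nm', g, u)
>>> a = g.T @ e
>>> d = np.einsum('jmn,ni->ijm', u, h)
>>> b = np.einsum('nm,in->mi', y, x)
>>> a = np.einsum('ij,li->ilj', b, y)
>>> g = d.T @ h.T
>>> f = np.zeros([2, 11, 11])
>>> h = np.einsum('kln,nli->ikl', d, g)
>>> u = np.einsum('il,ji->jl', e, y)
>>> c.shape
(7,)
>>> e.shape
(19, 19)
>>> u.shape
(37, 19)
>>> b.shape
(19, 13)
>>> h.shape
(2, 11, 13)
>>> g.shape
(19, 13, 2)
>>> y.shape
(37, 19)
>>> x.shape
(13, 37)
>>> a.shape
(19, 37, 13)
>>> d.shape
(11, 13, 19)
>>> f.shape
(2, 11, 11)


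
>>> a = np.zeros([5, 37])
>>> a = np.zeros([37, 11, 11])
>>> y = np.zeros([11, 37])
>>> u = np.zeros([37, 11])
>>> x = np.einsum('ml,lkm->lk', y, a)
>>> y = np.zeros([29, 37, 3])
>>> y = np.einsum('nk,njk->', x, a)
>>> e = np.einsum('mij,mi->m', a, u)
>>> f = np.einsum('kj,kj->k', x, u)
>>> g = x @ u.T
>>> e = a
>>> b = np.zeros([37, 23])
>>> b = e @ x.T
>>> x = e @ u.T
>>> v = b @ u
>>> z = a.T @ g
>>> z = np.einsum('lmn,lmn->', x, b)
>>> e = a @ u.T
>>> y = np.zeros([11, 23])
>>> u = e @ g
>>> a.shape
(37, 11, 11)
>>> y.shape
(11, 23)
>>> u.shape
(37, 11, 37)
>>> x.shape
(37, 11, 37)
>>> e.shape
(37, 11, 37)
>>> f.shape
(37,)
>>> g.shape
(37, 37)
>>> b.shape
(37, 11, 37)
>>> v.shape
(37, 11, 11)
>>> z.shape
()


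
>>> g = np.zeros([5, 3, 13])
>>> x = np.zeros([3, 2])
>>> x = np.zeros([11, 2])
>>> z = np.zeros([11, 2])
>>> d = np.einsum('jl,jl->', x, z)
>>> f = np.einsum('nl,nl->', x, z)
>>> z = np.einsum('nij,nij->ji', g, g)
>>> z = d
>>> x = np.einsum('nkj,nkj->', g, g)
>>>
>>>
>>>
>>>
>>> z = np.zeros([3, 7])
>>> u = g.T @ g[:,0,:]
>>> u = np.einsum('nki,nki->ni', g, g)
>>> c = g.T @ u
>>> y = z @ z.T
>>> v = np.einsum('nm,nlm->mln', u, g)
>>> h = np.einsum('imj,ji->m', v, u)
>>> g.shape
(5, 3, 13)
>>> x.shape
()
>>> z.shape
(3, 7)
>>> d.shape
()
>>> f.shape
()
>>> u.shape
(5, 13)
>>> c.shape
(13, 3, 13)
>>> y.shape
(3, 3)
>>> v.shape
(13, 3, 5)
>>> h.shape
(3,)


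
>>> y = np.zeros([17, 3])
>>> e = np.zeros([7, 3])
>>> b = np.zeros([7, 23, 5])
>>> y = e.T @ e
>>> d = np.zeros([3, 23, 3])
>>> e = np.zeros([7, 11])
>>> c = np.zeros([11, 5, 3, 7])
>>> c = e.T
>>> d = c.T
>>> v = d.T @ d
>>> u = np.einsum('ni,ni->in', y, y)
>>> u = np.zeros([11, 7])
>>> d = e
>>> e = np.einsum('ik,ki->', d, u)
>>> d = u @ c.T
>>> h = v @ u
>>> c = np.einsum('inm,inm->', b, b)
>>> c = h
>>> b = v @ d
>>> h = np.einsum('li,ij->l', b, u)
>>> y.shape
(3, 3)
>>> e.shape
()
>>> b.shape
(11, 11)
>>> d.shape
(11, 11)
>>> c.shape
(11, 7)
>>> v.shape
(11, 11)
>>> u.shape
(11, 7)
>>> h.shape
(11,)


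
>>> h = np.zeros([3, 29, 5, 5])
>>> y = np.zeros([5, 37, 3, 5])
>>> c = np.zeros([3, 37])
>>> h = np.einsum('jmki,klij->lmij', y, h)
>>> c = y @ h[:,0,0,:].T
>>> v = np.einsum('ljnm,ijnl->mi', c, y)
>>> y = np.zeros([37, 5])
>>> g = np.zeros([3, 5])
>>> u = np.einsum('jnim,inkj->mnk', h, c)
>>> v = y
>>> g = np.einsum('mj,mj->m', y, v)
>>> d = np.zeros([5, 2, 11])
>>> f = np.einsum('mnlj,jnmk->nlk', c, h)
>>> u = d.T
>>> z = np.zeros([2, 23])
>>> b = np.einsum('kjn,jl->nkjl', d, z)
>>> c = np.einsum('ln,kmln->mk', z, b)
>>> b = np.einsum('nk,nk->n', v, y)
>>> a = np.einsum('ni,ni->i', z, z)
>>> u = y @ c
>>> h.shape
(29, 37, 5, 5)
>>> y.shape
(37, 5)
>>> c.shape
(5, 11)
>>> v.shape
(37, 5)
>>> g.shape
(37,)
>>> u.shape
(37, 11)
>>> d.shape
(5, 2, 11)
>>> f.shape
(37, 3, 5)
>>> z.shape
(2, 23)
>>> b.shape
(37,)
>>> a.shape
(23,)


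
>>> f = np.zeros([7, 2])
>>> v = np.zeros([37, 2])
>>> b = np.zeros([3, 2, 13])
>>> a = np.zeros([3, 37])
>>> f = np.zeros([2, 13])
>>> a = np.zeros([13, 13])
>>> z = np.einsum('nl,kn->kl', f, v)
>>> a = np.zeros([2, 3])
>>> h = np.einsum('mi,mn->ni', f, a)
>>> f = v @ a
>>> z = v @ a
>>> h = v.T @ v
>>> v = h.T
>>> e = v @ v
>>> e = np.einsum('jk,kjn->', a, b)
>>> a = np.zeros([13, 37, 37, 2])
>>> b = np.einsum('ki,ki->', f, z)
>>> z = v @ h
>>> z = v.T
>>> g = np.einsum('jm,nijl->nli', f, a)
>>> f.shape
(37, 3)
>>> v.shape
(2, 2)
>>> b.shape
()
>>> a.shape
(13, 37, 37, 2)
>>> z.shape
(2, 2)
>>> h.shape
(2, 2)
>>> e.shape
()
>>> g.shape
(13, 2, 37)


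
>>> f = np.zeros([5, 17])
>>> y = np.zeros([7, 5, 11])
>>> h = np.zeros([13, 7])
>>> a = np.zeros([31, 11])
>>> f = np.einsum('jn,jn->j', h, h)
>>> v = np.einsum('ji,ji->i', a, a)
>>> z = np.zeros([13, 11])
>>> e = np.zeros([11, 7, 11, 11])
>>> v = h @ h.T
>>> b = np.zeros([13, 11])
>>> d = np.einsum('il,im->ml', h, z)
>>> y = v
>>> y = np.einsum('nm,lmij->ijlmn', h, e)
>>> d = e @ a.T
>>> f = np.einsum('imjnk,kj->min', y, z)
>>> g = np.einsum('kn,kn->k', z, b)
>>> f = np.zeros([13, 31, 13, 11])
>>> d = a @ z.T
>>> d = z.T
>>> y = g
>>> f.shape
(13, 31, 13, 11)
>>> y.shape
(13,)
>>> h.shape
(13, 7)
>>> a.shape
(31, 11)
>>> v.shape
(13, 13)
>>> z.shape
(13, 11)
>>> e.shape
(11, 7, 11, 11)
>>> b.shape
(13, 11)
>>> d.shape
(11, 13)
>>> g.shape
(13,)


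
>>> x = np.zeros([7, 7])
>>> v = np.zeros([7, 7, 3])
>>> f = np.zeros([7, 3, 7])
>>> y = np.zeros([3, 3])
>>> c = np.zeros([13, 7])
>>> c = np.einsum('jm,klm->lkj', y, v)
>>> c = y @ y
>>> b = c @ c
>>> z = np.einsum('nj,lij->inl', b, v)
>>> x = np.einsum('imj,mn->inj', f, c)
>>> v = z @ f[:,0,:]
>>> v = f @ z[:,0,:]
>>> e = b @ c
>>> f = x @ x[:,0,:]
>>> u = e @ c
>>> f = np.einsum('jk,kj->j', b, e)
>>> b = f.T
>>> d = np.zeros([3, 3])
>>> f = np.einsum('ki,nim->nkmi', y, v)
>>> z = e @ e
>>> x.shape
(7, 3, 7)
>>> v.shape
(7, 3, 7)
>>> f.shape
(7, 3, 7, 3)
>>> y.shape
(3, 3)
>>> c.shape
(3, 3)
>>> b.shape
(3,)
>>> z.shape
(3, 3)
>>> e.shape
(3, 3)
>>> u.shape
(3, 3)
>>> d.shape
(3, 3)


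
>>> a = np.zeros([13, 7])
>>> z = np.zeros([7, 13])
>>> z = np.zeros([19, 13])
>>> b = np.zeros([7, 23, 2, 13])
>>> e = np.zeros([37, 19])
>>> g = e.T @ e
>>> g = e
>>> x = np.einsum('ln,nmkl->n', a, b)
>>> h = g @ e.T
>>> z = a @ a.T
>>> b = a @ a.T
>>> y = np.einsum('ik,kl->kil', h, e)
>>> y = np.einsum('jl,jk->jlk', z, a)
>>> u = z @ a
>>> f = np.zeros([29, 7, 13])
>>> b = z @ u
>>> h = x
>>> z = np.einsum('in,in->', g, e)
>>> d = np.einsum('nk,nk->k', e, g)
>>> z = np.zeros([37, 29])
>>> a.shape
(13, 7)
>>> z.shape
(37, 29)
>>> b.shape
(13, 7)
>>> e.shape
(37, 19)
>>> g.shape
(37, 19)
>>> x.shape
(7,)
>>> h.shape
(7,)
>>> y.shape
(13, 13, 7)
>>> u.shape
(13, 7)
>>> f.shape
(29, 7, 13)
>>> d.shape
(19,)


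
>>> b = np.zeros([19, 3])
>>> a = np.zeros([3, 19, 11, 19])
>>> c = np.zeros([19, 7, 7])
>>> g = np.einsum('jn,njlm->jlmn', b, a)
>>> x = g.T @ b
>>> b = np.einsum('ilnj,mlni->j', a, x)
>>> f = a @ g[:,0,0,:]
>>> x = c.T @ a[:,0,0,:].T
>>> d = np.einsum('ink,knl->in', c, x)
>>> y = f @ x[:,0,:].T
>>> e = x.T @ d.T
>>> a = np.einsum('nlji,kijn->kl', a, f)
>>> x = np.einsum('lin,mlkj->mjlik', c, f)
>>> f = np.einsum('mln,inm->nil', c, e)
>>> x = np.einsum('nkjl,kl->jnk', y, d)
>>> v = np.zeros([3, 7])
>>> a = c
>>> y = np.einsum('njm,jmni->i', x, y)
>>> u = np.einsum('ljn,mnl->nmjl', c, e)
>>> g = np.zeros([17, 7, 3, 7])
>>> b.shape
(19,)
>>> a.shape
(19, 7, 7)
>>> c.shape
(19, 7, 7)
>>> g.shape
(17, 7, 3, 7)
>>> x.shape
(11, 3, 19)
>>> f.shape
(7, 3, 7)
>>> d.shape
(19, 7)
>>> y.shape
(7,)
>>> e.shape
(3, 7, 19)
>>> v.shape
(3, 7)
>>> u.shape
(7, 3, 7, 19)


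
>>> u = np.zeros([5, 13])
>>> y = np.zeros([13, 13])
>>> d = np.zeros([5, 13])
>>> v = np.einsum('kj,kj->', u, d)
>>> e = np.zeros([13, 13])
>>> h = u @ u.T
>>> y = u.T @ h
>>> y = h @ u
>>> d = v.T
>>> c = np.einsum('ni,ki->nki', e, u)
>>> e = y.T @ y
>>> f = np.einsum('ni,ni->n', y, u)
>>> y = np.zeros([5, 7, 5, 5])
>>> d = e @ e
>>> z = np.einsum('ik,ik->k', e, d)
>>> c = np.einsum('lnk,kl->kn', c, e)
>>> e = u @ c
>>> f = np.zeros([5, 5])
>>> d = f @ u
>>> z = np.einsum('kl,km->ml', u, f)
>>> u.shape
(5, 13)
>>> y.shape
(5, 7, 5, 5)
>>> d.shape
(5, 13)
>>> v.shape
()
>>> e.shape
(5, 5)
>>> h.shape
(5, 5)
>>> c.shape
(13, 5)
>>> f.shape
(5, 5)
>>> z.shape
(5, 13)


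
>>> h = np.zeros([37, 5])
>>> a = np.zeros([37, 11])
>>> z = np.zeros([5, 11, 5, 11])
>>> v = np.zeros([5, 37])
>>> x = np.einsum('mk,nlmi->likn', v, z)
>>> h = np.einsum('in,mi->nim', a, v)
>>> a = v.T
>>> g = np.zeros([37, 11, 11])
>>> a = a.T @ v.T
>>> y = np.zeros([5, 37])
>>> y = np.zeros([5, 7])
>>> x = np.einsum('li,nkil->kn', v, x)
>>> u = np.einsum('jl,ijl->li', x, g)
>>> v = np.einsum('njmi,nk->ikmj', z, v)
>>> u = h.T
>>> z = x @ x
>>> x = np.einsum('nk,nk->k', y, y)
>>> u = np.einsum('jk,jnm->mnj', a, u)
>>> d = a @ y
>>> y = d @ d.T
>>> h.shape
(11, 37, 5)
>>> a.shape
(5, 5)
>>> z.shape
(11, 11)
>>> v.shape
(11, 37, 5, 11)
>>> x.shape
(7,)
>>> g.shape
(37, 11, 11)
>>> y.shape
(5, 5)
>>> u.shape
(11, 37, 5)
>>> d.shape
(5, 7)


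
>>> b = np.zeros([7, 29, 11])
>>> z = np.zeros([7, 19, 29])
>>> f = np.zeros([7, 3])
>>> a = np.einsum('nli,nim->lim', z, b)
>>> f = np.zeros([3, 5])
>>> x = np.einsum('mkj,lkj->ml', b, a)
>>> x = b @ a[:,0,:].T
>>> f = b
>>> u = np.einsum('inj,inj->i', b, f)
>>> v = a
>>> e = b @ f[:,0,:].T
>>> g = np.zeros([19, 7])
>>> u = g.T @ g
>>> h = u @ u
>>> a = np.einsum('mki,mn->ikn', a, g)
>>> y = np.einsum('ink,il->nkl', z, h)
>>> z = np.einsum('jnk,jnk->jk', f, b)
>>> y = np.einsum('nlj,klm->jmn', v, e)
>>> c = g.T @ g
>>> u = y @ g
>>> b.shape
(7, 29, 11)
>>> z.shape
(7, 11)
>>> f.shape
(7, 29, 11)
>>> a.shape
(11, 29, 7)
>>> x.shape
(7, 29, 19)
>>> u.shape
(11, 7, 7)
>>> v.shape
(19, 29, 11)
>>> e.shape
(7, 29, 7)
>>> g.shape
(19, 7)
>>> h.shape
(7, 7)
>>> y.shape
(11, 7, 19)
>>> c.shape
(7, 7)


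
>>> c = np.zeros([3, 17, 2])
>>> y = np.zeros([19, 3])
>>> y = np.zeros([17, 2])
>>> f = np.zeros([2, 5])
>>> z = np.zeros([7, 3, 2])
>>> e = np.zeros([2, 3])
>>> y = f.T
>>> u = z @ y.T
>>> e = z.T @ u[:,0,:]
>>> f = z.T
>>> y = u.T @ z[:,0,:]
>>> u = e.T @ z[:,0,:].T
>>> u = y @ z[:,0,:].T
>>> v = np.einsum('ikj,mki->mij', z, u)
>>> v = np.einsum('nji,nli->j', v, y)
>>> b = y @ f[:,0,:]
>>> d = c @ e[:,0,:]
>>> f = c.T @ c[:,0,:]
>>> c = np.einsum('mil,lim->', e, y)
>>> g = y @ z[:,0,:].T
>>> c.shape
()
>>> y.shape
(5, 3, 2)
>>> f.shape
(2, 17, 2)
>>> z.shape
(7, 3, 2)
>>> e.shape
(2, 3, 5)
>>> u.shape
(5, 3, 7)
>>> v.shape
(7,)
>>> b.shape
(5, 3, 7)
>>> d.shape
(3, 17, 5)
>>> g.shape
(5, 3, 7)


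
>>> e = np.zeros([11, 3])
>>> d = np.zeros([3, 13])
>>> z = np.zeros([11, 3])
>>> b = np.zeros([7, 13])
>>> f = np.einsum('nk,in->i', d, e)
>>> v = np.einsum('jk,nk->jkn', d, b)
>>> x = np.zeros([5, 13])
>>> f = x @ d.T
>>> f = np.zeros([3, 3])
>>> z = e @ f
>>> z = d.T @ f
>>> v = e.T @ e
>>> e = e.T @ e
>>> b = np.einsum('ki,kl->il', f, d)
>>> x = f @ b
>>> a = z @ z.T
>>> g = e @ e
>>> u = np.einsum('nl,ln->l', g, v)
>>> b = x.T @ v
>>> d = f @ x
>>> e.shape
(3, 3)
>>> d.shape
(3, 13)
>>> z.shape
(13, 3)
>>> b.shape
(13, 3)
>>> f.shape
(3, 3)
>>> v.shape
(3, 3)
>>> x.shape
(3, 13)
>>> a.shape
(13, 13)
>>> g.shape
(3, 3)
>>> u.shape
(3,)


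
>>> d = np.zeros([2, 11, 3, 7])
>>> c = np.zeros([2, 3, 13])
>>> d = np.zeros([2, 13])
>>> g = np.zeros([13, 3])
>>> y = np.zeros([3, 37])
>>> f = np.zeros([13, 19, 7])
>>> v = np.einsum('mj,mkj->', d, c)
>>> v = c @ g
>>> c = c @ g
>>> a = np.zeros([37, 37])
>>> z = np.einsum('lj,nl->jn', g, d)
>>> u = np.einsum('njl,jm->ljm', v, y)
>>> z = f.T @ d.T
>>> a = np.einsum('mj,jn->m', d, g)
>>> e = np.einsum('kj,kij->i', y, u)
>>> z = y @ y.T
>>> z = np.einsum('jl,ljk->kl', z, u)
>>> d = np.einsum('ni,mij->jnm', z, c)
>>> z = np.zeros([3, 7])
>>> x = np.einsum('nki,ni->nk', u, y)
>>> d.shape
(3, 37, 2)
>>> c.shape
(2, 3, 3)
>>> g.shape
(13, 3)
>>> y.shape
(3, 37)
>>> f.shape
(13, 19, 7)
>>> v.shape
(2, 3, 3)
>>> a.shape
(2,)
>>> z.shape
(3, 7)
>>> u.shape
(3, 3, 37)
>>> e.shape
(3,)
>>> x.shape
(3, 3)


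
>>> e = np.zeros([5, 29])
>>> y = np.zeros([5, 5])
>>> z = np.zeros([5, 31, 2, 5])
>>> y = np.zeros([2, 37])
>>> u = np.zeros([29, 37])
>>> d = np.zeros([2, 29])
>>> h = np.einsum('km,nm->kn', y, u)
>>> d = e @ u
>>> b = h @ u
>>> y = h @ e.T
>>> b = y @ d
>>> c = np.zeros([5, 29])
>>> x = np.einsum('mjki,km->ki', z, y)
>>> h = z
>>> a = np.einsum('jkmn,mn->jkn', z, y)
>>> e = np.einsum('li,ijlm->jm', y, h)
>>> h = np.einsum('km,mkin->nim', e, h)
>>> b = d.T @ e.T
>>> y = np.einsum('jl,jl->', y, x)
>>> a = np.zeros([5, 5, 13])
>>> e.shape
(31, 5)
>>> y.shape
()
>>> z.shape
(5, 31, 2, 5)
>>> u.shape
(29, 37)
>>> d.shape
(5, 37)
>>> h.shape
(5, 2, 5)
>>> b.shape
(37, 31)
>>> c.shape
(5, 29)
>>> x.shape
(2, 5)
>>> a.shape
(5, 5, 13)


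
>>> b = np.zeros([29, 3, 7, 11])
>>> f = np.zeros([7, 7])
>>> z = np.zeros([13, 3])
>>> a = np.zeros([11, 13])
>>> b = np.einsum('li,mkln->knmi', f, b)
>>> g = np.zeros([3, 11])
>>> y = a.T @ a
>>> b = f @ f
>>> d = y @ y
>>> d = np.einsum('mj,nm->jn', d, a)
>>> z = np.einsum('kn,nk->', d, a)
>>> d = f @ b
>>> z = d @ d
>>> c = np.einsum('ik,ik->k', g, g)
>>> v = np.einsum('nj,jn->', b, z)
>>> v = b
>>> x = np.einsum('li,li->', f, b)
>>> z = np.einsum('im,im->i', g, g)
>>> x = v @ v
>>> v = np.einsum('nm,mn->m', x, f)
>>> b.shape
(7, 7)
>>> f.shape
(7, 7)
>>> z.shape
(3,)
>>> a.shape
(11, 13)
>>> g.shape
(3, 11)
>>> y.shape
(13, 13)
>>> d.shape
(7, 7)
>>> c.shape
(11,)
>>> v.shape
(7,)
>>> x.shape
(7, 7)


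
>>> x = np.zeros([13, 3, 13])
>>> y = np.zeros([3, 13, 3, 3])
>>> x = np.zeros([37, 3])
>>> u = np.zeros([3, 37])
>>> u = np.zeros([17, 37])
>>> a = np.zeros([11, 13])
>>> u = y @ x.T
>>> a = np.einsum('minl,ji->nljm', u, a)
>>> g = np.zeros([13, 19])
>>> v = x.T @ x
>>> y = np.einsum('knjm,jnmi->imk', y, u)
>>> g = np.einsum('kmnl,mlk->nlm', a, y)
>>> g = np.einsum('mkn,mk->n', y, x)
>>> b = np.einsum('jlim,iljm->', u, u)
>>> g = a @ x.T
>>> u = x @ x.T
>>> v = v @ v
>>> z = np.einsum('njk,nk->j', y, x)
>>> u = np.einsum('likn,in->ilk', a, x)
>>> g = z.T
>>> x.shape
(37, 3)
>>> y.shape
(37, 3, 3)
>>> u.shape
(37, 3, 11)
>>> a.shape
(3, 37, 11, 3)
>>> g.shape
(3,)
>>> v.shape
(3, 3)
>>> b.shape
()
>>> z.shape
(3,)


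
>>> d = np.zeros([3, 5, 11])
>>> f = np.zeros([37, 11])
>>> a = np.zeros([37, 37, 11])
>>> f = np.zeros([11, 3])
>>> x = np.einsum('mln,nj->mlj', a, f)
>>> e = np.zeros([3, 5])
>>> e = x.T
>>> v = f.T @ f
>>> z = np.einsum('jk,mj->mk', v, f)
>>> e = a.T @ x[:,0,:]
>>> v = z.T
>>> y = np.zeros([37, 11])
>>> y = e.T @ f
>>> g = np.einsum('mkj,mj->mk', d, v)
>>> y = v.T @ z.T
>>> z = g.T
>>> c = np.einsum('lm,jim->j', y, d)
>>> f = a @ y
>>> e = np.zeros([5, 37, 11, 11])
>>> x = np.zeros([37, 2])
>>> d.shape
(3, 5, 11)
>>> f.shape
(37, 37, 11)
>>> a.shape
(37, 37, 11)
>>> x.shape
(37, 2)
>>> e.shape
(5, 37, 11, 11)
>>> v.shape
(3, 11)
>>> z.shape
(5, 3)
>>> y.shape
(11, 11)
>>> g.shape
(3, 5)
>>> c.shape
(3,)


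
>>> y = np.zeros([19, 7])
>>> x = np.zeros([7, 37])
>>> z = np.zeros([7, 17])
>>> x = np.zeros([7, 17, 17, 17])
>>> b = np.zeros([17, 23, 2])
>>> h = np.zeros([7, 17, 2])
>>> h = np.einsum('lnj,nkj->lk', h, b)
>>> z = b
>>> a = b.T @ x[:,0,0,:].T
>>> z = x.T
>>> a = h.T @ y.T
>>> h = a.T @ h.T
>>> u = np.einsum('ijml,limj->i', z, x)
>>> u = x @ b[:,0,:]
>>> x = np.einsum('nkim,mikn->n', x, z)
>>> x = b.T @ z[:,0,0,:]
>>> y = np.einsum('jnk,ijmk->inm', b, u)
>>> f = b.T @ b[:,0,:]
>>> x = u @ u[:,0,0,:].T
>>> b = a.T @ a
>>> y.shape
(7, 23, 17)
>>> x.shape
(7, 17, 17, 7)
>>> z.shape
(17, 17, 17, 7)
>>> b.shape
(19, 19)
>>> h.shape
(19, 7)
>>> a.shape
(23, 19)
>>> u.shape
(7, 17, 17, 2)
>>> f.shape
(2, 23, 2)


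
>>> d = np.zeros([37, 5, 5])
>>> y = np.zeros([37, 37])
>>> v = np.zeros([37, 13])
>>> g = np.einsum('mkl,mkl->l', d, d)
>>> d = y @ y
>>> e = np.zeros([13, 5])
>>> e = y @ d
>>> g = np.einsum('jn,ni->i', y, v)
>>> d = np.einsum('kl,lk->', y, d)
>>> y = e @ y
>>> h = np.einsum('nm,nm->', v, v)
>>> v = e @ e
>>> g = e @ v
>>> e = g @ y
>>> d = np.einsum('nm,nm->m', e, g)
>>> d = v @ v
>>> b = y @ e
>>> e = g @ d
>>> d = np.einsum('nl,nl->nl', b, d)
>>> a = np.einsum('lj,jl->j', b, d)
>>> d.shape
(37, 37)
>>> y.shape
(37, 37)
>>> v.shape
(37, 37)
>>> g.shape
(37, 37)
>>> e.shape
(37, 37)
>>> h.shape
()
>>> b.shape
(37, 37)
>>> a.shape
(37,)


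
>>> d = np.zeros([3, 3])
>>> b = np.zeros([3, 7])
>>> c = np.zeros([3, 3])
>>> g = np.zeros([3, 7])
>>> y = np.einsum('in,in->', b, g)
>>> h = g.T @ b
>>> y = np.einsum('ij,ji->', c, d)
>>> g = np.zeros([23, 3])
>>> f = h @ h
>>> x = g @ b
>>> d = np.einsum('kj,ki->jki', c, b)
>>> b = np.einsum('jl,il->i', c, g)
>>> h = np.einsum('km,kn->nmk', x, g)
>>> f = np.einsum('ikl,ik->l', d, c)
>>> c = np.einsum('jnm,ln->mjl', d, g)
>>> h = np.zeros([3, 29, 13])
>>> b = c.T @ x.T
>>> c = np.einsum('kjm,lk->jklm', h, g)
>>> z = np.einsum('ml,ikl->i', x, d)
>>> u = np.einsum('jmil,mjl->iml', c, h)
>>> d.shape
(3, 3, 7)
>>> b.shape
(23, 3, 23)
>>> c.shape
(29, 3, 23, 13)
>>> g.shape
(23, 3)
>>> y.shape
()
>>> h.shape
(3, 29, 13)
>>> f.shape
(7,)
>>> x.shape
(23, 7)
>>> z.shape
(3,)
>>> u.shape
(23, 3, 13)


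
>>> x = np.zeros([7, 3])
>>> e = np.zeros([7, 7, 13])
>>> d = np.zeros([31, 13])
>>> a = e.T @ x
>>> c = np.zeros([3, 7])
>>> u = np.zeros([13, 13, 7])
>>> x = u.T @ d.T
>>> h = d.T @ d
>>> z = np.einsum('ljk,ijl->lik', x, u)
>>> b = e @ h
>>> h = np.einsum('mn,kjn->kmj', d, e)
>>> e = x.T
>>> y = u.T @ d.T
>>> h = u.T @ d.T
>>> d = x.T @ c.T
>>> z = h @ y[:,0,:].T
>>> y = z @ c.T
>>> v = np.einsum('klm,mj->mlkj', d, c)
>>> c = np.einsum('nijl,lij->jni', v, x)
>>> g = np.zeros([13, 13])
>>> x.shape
(7, 13, 31)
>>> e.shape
(31, 13, 7)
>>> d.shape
(31, 13, 3)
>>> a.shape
(13, 7, 3)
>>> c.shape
(31, 3, 13)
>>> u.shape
(13, 13, 7)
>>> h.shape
(7, 13, 31)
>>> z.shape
(7, 13, 7)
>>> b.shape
(7, 7, 13)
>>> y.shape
(7, 13, 3)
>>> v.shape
(3, 13, 31, 7)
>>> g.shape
(13, 13)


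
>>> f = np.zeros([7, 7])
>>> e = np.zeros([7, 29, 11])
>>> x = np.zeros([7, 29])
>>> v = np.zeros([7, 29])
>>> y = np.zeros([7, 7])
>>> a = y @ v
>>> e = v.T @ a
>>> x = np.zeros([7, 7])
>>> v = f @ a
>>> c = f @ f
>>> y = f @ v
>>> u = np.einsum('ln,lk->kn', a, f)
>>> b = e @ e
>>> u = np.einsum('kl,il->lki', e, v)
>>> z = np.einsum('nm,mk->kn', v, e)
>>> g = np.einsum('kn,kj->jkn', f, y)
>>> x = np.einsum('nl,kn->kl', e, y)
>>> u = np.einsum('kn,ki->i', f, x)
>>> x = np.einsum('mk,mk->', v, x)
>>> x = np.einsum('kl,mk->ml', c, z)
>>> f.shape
(7, 7)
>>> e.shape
(29, 29)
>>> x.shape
(29, 7)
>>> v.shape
(7, 29)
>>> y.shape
(7, 29)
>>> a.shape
(7, 29)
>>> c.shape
(7, 7)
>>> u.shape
(29,)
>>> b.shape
(29, 29)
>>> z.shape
(29, 7)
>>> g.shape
(29, 7, 7)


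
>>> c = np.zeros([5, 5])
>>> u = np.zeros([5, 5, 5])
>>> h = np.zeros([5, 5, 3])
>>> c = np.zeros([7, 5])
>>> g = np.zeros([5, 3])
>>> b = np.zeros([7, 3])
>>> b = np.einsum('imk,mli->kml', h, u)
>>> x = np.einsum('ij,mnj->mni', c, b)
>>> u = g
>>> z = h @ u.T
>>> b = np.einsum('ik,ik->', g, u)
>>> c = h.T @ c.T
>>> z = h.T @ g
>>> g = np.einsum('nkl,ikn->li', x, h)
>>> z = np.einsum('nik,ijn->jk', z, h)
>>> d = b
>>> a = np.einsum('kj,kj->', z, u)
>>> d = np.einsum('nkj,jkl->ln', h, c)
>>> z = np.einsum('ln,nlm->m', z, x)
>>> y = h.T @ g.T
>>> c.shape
(3, 5, 7)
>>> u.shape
(5, 3)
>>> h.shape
(5, 5, 3)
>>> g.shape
(7, 5)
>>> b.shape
()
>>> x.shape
(3, 5, 7)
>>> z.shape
(7,)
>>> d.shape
(7, 5)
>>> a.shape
()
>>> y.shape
(3, 5, 7)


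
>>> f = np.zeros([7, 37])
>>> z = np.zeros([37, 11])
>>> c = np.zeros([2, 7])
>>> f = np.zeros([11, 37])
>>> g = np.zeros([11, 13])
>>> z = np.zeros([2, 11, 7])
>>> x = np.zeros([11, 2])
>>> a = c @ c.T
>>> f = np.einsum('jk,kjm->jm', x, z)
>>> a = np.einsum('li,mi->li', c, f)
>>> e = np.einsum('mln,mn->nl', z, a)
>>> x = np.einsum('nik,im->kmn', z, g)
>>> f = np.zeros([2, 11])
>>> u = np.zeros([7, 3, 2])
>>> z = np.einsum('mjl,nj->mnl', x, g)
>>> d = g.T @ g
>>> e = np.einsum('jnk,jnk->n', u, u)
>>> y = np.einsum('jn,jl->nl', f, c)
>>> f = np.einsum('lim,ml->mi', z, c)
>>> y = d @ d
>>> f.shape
(2, 11)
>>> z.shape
(7, 11, 2)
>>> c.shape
(2, 7)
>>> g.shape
(11, 13)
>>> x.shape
(7, 13, 2)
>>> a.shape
(2, 7)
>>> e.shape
(3,)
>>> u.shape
(7, 3, 2)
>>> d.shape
(13, 13)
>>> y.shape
(13, 13)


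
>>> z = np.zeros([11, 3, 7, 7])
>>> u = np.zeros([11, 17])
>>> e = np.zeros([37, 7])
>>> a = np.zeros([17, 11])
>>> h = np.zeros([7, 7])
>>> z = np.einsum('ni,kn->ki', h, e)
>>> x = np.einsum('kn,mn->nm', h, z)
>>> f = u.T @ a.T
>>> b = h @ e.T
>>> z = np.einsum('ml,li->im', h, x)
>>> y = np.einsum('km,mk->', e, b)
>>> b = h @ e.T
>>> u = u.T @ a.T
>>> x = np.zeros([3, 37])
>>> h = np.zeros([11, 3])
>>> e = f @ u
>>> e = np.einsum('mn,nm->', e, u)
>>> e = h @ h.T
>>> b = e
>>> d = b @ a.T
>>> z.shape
(37, 7)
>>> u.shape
(17, 17)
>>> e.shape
(11, 11)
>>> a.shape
(17, 11)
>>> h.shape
(11, 3)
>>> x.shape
(3, 37)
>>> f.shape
(17, 17)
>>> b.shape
(11, 11)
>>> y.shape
()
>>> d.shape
(11, 17)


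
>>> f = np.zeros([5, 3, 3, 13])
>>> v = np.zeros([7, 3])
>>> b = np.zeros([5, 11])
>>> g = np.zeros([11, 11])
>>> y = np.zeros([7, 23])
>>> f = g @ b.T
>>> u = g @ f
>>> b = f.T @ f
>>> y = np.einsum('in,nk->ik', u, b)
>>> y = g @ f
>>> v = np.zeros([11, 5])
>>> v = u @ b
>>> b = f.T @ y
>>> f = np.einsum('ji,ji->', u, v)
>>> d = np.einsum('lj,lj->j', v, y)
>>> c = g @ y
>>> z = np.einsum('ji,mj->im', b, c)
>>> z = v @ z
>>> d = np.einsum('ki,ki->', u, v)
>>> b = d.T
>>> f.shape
()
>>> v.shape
(11, 5)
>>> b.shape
()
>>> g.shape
(11, 11)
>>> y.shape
(11, 5)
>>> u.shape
(11, 5)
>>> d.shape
()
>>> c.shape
(11, 5)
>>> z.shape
(11, 11)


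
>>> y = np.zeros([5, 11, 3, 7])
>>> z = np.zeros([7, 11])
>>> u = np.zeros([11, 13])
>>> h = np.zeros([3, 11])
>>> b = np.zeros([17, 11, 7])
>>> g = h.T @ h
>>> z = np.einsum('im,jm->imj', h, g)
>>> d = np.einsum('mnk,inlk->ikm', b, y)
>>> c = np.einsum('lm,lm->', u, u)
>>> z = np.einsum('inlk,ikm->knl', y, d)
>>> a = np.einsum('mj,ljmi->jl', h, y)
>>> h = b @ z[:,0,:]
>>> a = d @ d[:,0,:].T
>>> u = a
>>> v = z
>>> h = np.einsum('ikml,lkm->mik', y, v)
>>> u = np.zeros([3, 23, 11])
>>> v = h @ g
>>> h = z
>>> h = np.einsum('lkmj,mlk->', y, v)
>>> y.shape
(5, 11, 3, 7)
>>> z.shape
(7, 11, 3)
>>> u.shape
(3, 23, 11)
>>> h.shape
()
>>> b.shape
(17, 11, 7)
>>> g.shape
(11, 11)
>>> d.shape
(5, 7, 17)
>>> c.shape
()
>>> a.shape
(5, 7, 5)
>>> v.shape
(3, 5, 11)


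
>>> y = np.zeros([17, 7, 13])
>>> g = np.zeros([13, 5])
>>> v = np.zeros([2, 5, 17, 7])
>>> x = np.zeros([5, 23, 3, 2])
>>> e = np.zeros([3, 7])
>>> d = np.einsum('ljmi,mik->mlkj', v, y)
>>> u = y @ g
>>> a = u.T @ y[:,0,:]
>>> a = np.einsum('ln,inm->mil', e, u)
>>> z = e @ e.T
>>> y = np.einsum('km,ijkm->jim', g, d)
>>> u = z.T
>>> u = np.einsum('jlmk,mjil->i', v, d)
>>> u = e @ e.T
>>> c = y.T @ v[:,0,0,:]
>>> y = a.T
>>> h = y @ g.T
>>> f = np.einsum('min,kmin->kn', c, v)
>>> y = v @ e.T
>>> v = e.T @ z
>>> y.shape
(2, 5, 17, 3)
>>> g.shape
(13, 5)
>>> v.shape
(7, 3)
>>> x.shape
(5, 23, 3, 2)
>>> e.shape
(3, 7)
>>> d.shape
(17, 2, 13, 5)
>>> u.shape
(3, 3)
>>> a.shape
(5, 17, 3)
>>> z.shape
(3, 3)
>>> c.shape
(5, 17, 7)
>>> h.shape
(3, 17, 13)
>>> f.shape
(2, 7)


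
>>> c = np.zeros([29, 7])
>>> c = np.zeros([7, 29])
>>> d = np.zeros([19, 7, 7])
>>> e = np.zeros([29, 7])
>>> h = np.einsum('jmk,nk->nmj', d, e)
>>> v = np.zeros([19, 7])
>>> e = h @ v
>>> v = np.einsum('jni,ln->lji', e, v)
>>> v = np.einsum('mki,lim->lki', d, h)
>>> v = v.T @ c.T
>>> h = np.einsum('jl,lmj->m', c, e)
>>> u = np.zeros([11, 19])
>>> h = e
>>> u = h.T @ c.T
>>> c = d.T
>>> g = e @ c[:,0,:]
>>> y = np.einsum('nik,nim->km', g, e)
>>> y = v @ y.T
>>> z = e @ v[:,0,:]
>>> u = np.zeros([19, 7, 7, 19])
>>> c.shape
(7, 7, 19)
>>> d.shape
(19, 7, 7)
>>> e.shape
(29, 7, 7)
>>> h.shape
(29, 7, 7)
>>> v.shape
(7, 7, 7)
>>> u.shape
(19, 7, 7, 19)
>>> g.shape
(29, 7, 19)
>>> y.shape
(7, 7, 19)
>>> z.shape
(29, 7, 7)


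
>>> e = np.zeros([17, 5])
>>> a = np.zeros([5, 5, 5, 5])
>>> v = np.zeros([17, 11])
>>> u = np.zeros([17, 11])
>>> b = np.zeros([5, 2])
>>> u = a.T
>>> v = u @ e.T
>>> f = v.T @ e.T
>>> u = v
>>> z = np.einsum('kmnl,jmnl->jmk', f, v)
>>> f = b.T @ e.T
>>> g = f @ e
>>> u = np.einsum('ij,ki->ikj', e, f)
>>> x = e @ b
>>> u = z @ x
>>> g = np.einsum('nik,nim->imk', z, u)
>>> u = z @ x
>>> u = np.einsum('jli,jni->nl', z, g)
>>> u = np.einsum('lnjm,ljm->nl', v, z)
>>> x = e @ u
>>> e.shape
(17, 5)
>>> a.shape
(5, 5, 5, 5)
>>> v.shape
(5, 5, 5, 17)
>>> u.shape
(5, 5)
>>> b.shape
(5, 2)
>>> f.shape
(2, 17)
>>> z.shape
(5, 5, 17)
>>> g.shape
(5, 2, 17)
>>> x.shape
(17, 5)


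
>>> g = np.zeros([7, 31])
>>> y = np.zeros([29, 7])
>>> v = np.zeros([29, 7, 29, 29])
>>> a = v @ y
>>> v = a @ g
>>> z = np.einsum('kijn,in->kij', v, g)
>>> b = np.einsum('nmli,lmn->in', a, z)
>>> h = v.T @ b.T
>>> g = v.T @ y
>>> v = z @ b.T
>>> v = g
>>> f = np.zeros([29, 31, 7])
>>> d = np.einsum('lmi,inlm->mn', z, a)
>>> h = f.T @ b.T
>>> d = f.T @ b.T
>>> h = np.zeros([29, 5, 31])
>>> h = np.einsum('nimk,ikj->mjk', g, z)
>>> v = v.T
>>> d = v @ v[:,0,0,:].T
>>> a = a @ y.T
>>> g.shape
(31, 29, 7, 7)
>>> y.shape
(29, 7)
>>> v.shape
(7, 7, 29, 31)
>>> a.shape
(29, 7, 29, 29)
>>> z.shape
(29, 7, 29)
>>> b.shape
(7, 29)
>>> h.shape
(7, 29, 7)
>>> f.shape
(29, 31, 7)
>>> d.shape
(7, 7, 29, 7)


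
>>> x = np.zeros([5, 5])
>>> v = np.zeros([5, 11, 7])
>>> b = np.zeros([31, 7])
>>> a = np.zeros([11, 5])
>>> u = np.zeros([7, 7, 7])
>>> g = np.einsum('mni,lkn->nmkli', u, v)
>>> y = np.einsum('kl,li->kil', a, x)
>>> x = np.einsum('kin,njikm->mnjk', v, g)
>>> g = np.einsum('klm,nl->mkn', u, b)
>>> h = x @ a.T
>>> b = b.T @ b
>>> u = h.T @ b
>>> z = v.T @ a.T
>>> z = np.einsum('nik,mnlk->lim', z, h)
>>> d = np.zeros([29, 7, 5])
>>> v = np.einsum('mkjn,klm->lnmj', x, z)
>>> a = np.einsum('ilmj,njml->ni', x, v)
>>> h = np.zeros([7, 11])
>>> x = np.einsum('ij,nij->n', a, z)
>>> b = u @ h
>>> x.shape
(7,)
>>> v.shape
(11, 5, 7, 7)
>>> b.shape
(11, 7, 7, 11)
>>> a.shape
(11, 7)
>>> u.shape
(11, 7, 7, 7)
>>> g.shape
(7, 7, 31)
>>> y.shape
(11, 5, 5)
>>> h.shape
(7, 11)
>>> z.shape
(7, 11, 7)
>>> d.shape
(29, 7, 5)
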